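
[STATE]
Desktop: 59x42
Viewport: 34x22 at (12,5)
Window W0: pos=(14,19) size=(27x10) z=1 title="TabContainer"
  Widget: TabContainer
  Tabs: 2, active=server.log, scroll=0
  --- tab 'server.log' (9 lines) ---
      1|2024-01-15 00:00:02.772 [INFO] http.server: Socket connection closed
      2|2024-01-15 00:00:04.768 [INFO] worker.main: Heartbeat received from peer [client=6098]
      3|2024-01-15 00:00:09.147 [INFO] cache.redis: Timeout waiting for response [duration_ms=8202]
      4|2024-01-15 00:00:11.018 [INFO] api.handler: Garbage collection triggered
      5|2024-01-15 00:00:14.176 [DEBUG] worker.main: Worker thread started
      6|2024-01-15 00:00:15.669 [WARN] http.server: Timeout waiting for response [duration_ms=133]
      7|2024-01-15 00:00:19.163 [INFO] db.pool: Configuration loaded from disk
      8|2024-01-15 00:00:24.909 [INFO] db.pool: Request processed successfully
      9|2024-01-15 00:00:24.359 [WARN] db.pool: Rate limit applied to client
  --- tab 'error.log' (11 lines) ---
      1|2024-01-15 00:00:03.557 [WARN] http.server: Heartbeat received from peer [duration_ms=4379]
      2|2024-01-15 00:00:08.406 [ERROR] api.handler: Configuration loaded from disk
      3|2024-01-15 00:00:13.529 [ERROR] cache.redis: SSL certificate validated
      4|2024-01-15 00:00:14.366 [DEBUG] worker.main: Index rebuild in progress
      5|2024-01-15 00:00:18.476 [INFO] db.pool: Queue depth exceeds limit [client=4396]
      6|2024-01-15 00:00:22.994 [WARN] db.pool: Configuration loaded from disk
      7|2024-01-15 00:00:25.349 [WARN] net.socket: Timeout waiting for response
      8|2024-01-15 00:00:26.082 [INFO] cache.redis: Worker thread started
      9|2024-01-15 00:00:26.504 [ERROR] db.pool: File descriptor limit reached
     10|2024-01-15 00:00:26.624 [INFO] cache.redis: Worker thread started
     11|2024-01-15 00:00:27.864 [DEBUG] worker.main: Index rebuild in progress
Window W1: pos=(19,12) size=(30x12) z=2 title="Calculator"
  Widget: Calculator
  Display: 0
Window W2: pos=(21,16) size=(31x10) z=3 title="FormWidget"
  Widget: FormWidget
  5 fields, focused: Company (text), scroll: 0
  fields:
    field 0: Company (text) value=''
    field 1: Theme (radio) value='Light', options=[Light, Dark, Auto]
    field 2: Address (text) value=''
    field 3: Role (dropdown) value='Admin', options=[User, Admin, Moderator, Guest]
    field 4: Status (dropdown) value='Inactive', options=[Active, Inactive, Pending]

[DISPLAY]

                                  
                                  
                                  
                                  
                                  
                                  
                                  
       ┏━━━━━━━━━━━━━━━━━━━━━━━━━━
       ┃ Calculator               
       ┠──────────────────────────
       ┃                          
       ┃┌┏━━━━━━━━━━━━━━━━━━━━━━━━
       ┃│┃ FormWidget             
       ┃├┠────────────────────────
  ┏━━━━┃│┃> Company:    [         
  ┃ Tab┃├┃  Theme:      (●) Light 
  ┠────┃│┃  Address:    [         
  ┃[ser┃└┃  Role:       [Admin    
  ┃────┗━┃  Status:     [Inactive 
  ┃2024-0┃                        
  ┃2024-0┗━━━━━━━━━━━━━━━━━━━━━━━━
  ┃2024-01-15 00:00:09.147 [┃     


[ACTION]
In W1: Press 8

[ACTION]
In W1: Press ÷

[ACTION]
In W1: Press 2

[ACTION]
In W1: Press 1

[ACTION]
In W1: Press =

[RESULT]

                                  
                                  
                                  
                                  
                                  
                                  
                                  
       ┏━━━━━━━━━━━━━━━━━━━━━━━━━━
       ┃ Calculator               
       ┠──────────────────────────
       ┃                 0.3809523
       ┃┌┏━━━━━━━━━━━━━━━━━━━━━━━━
       ┃│┃ FormWidget             
       ┃├┠────────────────────────
  ┏━━━━┃│┃> Company:    [         
  ┃ Tab┃├┃  Theme:      (●) Light 
  ┠────┃│┃  Address:    [         
  ┃[ser┃└┃  Role:       [Admin    
  ┃────┗━┃  Status:     [Inactive 
  ┃2024-0┃                        
  ┃2024-0┗━━━━━━━━━━━━━━━━━━━━━━━━
  ┃2024-01-15 00:00:09.147 [┃     


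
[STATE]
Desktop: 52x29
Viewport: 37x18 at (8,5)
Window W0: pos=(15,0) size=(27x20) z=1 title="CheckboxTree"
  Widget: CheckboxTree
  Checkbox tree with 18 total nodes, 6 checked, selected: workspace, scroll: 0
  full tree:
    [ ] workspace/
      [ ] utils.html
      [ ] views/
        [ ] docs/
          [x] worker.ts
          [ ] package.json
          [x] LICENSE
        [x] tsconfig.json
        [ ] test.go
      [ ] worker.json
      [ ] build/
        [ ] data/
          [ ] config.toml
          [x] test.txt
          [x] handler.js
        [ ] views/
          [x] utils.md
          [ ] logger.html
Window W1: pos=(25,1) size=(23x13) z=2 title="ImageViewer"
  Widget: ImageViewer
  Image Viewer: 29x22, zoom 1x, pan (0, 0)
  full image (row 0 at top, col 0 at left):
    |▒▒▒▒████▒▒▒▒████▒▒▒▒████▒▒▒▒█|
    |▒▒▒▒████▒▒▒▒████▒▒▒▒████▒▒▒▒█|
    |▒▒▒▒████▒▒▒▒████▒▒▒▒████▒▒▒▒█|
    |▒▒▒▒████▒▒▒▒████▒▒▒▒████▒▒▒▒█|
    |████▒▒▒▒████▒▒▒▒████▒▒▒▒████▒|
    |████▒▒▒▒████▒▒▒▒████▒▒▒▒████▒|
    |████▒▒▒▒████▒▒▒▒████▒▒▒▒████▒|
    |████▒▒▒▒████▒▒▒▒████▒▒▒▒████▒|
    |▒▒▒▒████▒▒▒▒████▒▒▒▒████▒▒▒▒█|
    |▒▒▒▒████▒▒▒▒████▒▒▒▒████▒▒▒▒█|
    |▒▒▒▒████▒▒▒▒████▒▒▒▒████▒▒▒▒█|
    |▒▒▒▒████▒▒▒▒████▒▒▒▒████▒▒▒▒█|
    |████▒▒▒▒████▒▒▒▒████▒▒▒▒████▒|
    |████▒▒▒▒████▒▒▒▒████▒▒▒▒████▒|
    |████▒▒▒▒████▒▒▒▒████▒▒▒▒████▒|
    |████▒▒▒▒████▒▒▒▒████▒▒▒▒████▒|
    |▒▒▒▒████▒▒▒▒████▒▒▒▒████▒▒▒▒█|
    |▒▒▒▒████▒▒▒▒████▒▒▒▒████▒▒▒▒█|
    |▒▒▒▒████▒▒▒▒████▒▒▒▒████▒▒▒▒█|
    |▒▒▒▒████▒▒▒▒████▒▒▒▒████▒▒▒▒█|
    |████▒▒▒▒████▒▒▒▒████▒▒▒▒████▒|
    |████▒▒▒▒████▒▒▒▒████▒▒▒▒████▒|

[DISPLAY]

       ┃   [-] vi┃▒▒▒▒████▒▒▒▒████▒▒▒
       ┃     [-] ┃▒▒▒▒████▒▒▒▒████▒▒▒
       ┃       [x┃▒▒▒▒████▒▒▒▒████▒▒▒
       ┃       [ ┃████▒▒▒▒████▒▒▒▒███
       ┃       [x┃████▒▒▒▒████▒▒▒▒███
       ┃     [x] ┃████▒▒▒▒████▒▒▒▒███
       ┃     [ ] ┃████▒▒▒▒████▒▒▒▒███
       ┃   [ ] wo┃▒▒▒▒████▒▒▒▒████▒▒▒
       ┃   [-] bu┗━━━━━━━━━━━━━━━━━━━
       ┃     [-] data/           ┃   
       ┃       [ ] config.toml   ┃   
       ┃       [x] test.txt      ┃   
       ┃       [x] handler.js    ┃   
       ┃     [-] views/          ┃   
       ┗━━━━━━━━━━━━━━━━━━━━━━━━━┛   
                                     
                                     
                                     


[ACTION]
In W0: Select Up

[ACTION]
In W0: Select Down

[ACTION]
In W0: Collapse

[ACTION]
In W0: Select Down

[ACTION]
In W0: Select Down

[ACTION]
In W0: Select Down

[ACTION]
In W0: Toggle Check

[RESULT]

       ┃   [-] vi┃▒▒▒▒████▒▒▒▒████▒▒▒
       ┃     [-] ┃▒▒▒▒████▒▒▒▒████▒▒▒
       ┃>      [ ┃▒▒▒▒████▒▒▒▒████▒▒▒
       ┃       [ ┃████▒▒▒▒████▒▒▒▒███
       ┃       [x┃████▒▒▒▒████▒▒▒▒███
       ┃     [x] ┃████▒▒▒▒████▒▒▒▒███
       ┃     [ ] ┃████▒▒▒▒████▒▒▒▒███
       ┃   [ ] wo┃▒▒▒▒████▒▒▒▒████▒▒▒
       ┃   [-] bu┗━━━━━━━━━━━━━━━━━━━
       ┃     [-] data/           ┃   
       ┃       [ ] config.toml   ┃   
       ┃       [x] test.txt      ┃   
       ┃       [x] handler.js    ┃   
       ┃     [-] views/          ┃   
       ┗━━━━━━━━━━━━━━━━━━━━━━━━━┛   
                                     
                                     
                                     


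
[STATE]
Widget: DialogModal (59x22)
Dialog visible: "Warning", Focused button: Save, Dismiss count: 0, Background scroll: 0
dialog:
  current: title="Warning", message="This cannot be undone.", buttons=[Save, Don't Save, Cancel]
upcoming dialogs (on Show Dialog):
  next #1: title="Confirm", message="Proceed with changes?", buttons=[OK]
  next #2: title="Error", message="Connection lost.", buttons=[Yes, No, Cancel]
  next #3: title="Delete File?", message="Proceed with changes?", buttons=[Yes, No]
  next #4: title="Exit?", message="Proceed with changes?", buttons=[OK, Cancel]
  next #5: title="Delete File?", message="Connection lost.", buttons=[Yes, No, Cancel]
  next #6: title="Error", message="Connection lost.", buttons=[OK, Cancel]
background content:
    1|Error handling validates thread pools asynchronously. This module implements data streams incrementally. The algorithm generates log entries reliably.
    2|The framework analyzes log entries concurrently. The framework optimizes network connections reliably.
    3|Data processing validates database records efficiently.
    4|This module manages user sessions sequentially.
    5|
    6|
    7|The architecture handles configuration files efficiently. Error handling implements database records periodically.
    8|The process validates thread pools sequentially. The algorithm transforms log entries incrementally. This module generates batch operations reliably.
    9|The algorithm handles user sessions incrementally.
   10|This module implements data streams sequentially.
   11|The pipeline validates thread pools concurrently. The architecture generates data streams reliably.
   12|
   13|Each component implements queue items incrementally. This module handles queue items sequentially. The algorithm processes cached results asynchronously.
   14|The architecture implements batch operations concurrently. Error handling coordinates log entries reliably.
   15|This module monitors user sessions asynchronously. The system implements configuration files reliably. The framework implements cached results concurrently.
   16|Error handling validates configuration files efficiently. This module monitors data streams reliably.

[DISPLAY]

Error handling validates thread pools asynchronously. This 
The framework analyzes log entries concurrently. The framew
Data processing validates database records efficiently.    
This module manages user sessions sequentially.            
                                                           
                                                           
The architecture handles configuration files efficiently. E
The process validates thread pools sequentially. The algori
The algorithm┌──────────────────────────────┐ally.         
This module i│           Warning            │lly.          
The pipeline │    This cannot be undone.    │tly. The archi
             │ [Save]  Don't Save   Cancel  │              
Each componen└──────────────────────────────┘ntally. This m
The architecture implements batch operations concurrently. 
This module monitors user sessions asynchronously. The syst
Error handling validates configuration files efficiently. T
                                                           
                                                           
                                                           
                                                           
                                                           
                                                           


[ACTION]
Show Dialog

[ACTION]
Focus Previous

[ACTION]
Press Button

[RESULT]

Error handling validates thread pools asynchronously. This 
The framework analyzes log entries concurrently. The framew
Data processing validates database records efficiently.    
This module manages user sessions sequentially.            
                                                           
                                                           
The architecture handles configuration files efficiently. E
The process validates thread pools sequentially. The algori
The algorithm handles user sessions incrementally.         
This module implements data streams sequentially.          
The pipeline validates thread pools concurrently. The archi
                                                           
Each component implements queue items incrementally. This m
The architecture implements batch operations concurrently. 
This module monitors user sessions asynchronously. The syst
Error handling validates configuration files efficiently. T
                                                           
                                                           
                                                           
                                                           
                                                           
                                                           


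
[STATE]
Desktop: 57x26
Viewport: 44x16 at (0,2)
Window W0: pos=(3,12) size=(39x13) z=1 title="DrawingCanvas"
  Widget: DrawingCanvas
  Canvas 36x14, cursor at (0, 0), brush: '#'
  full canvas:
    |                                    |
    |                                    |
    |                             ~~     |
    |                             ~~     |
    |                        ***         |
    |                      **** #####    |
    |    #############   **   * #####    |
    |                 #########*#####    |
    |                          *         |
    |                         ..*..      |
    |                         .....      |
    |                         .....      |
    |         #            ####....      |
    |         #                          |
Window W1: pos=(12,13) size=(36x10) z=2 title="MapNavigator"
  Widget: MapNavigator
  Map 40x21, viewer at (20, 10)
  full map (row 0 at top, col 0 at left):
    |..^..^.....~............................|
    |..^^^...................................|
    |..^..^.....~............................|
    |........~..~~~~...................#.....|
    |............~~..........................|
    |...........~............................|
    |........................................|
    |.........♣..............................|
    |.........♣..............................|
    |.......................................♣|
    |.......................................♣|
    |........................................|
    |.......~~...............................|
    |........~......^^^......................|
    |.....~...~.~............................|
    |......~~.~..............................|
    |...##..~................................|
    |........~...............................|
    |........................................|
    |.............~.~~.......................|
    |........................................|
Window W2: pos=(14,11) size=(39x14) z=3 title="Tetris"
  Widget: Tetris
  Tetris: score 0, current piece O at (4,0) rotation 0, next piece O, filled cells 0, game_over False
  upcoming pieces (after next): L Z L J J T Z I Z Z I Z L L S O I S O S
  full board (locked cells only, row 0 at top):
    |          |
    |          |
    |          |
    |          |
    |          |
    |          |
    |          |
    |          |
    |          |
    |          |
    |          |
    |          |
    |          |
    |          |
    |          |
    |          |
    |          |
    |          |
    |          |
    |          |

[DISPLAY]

                                            
                                            
                                            
                                            
                                            
                                            
                                            
                                            
                                            
              ┏━━━━━━━━━━━━━━━━━━━━━━━━━━━━━
   ┏━━━━━━━━━━┃ Tetris                      
   ┃ Drawing┏━┠─────────────────────────────
   ┠────────┃ ┃          │Next:             
   ┃+       ┠─┃          │▓▓                
   ┃        ┃.┃          │▓▓                
   ┃        ┃.┃          │                  


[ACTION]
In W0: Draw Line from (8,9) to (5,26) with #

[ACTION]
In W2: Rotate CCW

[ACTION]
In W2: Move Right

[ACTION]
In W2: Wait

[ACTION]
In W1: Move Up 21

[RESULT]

                                            
                                            
                                            
                                            
                                            
                                            
                                            
                                            
                                            
              ┏━━━━━━━━━━━━━━━━━━━━━━━━━━━━━
   ┏━━━━━━━━━━┃ Tetris                      
   ┃ Drawing┏━┠─────────────────────────────
   ┠────────┃ ┃          │Next:             
   ┃+       ┠─┃          │▓▓                
   ┃        ┃ ┃          │▓▓                
   ┃        ┃ ┃          │                  


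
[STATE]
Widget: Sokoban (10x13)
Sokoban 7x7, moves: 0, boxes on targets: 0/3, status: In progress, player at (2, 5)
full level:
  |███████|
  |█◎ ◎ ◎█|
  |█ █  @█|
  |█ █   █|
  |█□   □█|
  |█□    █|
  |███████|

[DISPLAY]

███████   
█◎ ◎ ◎█   
█ █  @█   
█ █   █   
█□   □█   
█□    █   
███████   
Moves: 0  
          
          
          
          
          


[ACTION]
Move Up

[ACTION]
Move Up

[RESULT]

███████   
█◎ ◎ +█   
█ █   █   
█ █   █   
█□   □█   
█□    █   
███████   
Moves: 1  
          
          
          
          
          


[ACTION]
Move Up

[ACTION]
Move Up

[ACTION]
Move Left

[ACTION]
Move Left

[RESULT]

███████   
█◎ + ◎█   
█ █   █   
█ █   █   
█□   □█   
█□    █   
███████   
Moves: 3  
          
          
          
          
          


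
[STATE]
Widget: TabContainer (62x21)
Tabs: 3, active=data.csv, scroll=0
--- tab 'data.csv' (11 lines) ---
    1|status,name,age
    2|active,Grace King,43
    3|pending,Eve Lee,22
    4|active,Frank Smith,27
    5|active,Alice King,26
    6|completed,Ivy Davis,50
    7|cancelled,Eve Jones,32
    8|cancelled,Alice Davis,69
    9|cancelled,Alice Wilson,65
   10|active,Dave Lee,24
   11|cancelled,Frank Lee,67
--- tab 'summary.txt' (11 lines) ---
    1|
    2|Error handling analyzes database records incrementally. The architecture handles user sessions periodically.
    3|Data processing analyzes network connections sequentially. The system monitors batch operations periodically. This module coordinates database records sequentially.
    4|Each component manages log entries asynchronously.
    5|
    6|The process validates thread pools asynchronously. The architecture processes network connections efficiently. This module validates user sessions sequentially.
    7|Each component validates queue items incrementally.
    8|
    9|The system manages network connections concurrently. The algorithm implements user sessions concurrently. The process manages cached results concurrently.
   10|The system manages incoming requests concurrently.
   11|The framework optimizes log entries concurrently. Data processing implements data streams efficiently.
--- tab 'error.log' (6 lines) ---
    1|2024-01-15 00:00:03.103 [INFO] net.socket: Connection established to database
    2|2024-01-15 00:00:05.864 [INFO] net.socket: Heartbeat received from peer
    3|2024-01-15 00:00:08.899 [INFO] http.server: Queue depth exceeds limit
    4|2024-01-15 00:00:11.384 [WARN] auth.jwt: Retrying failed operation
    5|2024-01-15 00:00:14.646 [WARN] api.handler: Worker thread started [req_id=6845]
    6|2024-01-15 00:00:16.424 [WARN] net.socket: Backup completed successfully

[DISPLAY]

[data.csv]│ summary.txt │ error.log                           
──────────────────────────────────────────────────────────────
status,name,age                                               
active,Grace King,43                                          
pending,Eve Lee,22                                            
active,Frank Smith,27                                         
active,Alice King,26                                          
completed,Ivy Davis,50                                        
cancelled,Eve Jones,32                                        
cancelled,Alice Davis,69                                      
cancelled,Alice Wilson,65                                     
active,Dave Lee,24                                            
cancelled,Frank Lee,67                                        
                                                              
                                                              
                                                              
                                                              
                                                              
                                                              
                                                              
                                                              


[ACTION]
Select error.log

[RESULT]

 data.csv │ summary.txt │[error.log]                          
──────────────────────────────────────────────────────────────
2024-01-15 00:00:03.103 [INFO] net.socket: Connection establis
2024-01-15 00:00:05.864 [INFO] net.socket: Heartbeat received 
2024-01-15 00:00:08.899 [INFO] http.server: Queue depth exceed
2024-01-15 00:00:11.384 [WARN] auth.jwt: Retrying failed opera
2024-01-15 00:00:14.646 [WARN] api.handler: Worker thread star
2024-01-15 00:00:16.424 [WARN] net.socket: Backup completed su
                                                              
                                                              
                                                              
                                                              
                                                              
                                                              
                                                              
                                                              
                                                              
                                                              
                                                              
                                                              
                                                              


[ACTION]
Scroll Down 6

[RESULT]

 data.csv │ summary.txt │[error.log]                          
──────────────────────────────────────────────────────────────
2024-01-15 00:00:16.424 [WARN] net.socket: Backup completed su
                                                              
                                                              
                                                              
                                                              
                                                              
                                                              
                                                              
                                                              
                                                              
                                                              
                                                              
                                                              
                                                              
                                                              
                                                              
                                                              
                                                              
                                                              


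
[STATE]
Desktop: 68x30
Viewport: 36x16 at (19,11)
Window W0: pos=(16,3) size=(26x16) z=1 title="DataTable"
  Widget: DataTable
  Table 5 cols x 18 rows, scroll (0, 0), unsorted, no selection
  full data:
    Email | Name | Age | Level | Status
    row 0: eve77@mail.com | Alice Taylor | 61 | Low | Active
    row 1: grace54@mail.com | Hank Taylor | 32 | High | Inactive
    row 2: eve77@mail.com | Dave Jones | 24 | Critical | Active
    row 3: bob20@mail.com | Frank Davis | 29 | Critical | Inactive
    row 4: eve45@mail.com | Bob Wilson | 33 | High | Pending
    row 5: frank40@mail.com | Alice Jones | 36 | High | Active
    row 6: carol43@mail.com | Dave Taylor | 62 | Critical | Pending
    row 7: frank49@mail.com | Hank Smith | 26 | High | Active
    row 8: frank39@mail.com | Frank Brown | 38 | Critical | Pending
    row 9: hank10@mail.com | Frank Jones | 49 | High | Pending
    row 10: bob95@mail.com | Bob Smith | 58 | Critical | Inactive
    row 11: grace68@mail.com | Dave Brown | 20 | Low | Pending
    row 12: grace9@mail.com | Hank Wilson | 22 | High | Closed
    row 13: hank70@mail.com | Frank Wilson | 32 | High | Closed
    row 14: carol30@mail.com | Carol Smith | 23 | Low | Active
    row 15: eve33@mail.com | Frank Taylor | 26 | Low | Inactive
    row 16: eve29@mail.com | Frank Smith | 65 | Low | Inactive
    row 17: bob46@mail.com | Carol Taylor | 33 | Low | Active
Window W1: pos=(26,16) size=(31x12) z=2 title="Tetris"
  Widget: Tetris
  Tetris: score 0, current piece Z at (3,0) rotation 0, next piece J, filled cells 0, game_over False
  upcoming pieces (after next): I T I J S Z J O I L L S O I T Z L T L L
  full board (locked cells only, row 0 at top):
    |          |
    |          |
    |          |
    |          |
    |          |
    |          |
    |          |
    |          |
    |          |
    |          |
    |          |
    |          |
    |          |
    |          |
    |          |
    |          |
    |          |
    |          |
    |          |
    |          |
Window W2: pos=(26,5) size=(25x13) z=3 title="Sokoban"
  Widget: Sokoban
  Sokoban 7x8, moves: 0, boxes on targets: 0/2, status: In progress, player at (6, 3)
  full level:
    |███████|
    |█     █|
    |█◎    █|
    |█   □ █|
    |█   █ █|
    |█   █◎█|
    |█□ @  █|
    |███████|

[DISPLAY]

b20@mai┃█   □ █                ┃    
e45@mai┃█   █ █                ┃    
ank40@m┃█   █◎█                ┃    
rol43@m┃█□ @  █                ┃    
ank49@m┃███████                ┃    
ank39@m┃Moves: 0  0/2          ┃━━━━
nk10@ma┗━━━━━━━━━━━━━━━━━━━━━━━┛    
━━━━━━━┠────────────────────────────
       ┃          │Next:            
       ┃          │█                
       ┃          │███              
       ┃          │                 
       ┃          │                 
       ┃          │                 
       ┃          │Score:           
       ┃          │0                


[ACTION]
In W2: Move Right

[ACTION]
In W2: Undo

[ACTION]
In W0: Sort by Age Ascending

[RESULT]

e77@mai┃█   □ █                ┃    
ank49@m┃█   █ █                ┃    
e33@mai┃█   █◎█                ┃    
b20@mai┃█□ @  █                ┃    
ace54@m┃███████                ┃    
nk70@ma┃Moves: 0  0/2          ┃━━━━
e45@mai┗━━━━━━━━━━━━━━━━━━━━━━━┛    
━━━━━━━┠────────────────────────────
       ┃          │Next:            
       ┃          │█                
       ┃          │███              
       ┃          │                 
       ┃          │                 
       ┃          │                 
       ┃          │Score:           
       ┃          │0                


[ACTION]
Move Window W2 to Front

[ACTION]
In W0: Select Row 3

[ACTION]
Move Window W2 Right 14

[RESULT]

e77@mail.com  │Dave J┃█   □ █       
ank49@mail.com│Hank S┃█   █ █       
e33@mail.com  │Frank ┃█   █◎█       
b20@mail.com  │Frank ┃█□ @  █       
ace54@mail.com│Hank T┃███████       
nk70@ma┏━━━━━━━━━━━━━┃Moves: 0  0/2 
e45@mai┃ Tetris      ┗━━━━━━━━━━━━━━
━━━━━━━┠────────────────────────────
       ┃          │Next:            
       ┃          │█                
       ┃          │███              
       ┃          │                 
       ┃          │                 
       ┃          │                 
       ┃          │Score:           
       ┃          │0                


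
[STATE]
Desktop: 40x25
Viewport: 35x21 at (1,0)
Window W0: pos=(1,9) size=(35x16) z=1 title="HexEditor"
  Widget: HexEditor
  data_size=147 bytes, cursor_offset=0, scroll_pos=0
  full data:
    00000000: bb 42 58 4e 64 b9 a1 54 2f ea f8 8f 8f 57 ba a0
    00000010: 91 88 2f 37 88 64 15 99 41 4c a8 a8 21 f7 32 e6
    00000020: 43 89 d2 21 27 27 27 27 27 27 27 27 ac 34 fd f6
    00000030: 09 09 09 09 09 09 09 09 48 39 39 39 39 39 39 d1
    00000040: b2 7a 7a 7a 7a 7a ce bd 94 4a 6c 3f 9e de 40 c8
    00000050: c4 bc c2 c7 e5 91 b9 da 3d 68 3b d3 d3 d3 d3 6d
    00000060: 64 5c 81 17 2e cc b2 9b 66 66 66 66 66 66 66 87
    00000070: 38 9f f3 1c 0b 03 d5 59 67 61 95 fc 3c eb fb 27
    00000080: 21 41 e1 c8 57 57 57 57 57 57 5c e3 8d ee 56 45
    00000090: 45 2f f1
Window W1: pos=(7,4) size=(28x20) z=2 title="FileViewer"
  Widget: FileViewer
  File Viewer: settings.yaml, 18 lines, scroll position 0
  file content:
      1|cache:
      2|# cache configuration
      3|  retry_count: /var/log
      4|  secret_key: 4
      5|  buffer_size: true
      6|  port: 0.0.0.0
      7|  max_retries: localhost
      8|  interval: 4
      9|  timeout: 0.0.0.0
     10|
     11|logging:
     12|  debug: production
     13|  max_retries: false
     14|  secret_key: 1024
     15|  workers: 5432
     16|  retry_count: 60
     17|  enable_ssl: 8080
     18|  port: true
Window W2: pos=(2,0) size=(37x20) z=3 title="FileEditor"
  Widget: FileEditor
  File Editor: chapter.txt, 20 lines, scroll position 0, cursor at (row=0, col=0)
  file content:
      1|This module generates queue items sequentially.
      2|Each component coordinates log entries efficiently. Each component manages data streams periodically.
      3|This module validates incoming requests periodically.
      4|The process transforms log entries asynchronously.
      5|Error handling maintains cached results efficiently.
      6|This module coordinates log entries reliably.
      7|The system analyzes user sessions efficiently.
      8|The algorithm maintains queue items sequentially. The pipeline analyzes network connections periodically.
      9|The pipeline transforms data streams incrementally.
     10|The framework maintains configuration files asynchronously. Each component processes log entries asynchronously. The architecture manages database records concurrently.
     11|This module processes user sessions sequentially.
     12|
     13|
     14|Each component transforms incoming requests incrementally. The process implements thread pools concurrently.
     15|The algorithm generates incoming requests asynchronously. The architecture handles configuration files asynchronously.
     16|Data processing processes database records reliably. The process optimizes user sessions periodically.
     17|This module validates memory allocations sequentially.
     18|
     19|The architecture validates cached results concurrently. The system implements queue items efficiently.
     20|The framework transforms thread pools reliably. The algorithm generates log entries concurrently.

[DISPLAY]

 ┏━━━━━━━━━━━━━━━━━━━━━━━━━━━━━━━━━
 ┃ FileEditor                      
 ┠─────────────────────────────────
 ┃█his module generates queue items
 ┃Each component coordinates log en
 ┃This module validates incoming re
 ┃The process transforms log entrie
 ┃Error handling maintains cached r
 ┃This module coordinates log entri
┏┃The system analyzes user sessions
┃┃The algorithm maintains queue ite
┠┃The pipeline transforms data stre
┃┃The framework maintains configura
┃┃This module processes user sessio
┃┃                                 
┃┃                                 
┃┃Each component transforms incomin
┃┃The algorithm generates incoming 
┃┃Data processing processes databas
┃┗━━━━━━━━━━━━━━━━━━━━━━━━━━━━━━━━━
┃00000┃  secret_key: 1024       ░┃┃


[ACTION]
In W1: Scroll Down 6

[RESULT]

 ┏━━━━━━━━━━━━━━━━━━━━━━━━━━━━━━━━━
 ┃ FileEditor                      
 ┠─────────────────────────────────
 ┃█his module generates queue items
 ┃Each component coordinates log en
 ┃This module validates incoming re
 ┃The process transforms log entrie
 ┃Error handling maintains cached r
 ┃This module coordinates log entri
┏┃The system analyzes user sessions
┃┃The algorithm maintains queue ite
┠┃The pipeline transforms data stre
┃┃The framework maintains configura
┃┃This module processes user sessio
┃┃                                 
┃┃                                 
┃┃Each component transforms incomin
┃┃The algorithm generates incoming 
┃┃Data processing processes databas
┃┗━━━━━━━━━━━━━━━━━━━━━━━━━━━━━━━━━
┃00000┃  retry_count: 60        ░┃┃


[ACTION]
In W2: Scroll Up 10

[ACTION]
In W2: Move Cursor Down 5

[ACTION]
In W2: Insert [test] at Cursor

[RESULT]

 ┏━━━━━━━━━━━━━━━━━━━━━━━━━━━━━━━━━
 ┃ FileEditor                      
 ┠─────────────────────────────────
 ┃This module generates queue items
 ┃Each component coordinates log en
 ┃This module validates incoming re
 ┃The process transforms log entrie
 ┃Error handling maintains cached r
 ┃test█his module coordinates log e
┏┃The system analyzes user sessions
┃┃The algorithm maintains queue ite
┠┃The pipeline transforms data stre
┃┃The framework maintains configura
┃┃This module processes user sessio
┃┃                                 
┃┃                                 
┃┃Each component transforms incomin
┃┃The algorithm generates incoming 
┃┃Data processing processes databas
┃┗━━━━━━━━━━━━━━━━━━━━━━━━━━━━━━━━━
┃00000┃  retry_count: 60        ░┃┃


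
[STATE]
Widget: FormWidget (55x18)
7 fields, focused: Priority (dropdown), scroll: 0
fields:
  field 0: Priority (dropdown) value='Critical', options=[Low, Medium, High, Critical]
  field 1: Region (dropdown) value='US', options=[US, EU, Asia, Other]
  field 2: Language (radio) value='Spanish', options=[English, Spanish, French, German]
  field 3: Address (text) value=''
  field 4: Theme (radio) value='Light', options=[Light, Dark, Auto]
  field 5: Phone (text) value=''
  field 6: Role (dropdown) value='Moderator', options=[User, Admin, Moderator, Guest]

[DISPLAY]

> Priority:   [Critical                              ▼]
  Region:     [US                                    ▼]
  Language:   ( ) English  (●) Spanish  ( ) French  ( )
  Address:    [                                       ]
  Theme:      (●) Light  ( ) Dark  ( ) Auto            
  Phone:      [                                       ]
  Role:       [Moderator                             ▼]
                                                       
                                                       
                                                       
                                                       
                                                       
                                                       
                                                       
                                                       
                                                       
                                                       
                                                       


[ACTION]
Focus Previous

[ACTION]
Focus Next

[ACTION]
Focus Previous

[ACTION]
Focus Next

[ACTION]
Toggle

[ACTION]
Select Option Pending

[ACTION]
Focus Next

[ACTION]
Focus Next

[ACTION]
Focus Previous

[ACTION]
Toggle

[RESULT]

  Priority:   [Critical                              ▼]
> Region:     [US                                    ▼]
  Language:   ( ) English  (●) Spanish  ( ) French  ( )
  Address:    [                                       ]
  Theme:      (●) Light  ( ) Dark  ( ) Auto            
  Phone:      [                                       ]
  Role:       [Moderator                             ▼]
                                                       
                                                       
                                                       
                                                       
                                                       
                                                       
                                                       
                                                       
                                                       
                                                       
                                                       
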